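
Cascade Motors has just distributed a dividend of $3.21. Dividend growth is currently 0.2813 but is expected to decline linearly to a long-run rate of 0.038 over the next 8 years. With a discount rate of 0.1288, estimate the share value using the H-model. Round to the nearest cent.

H-model: P₀ = D₀[(1+g_L) + H(g_S−g_L)]/(r−g_L), with H = 8/2 = 4.
P₀ = 3.21 × [(1+0.038) + 4×(0.2813−0.038)] / (0.1288−0.038)
   = 3.21 × 2.0112 / 0.0908 = 71.1008

$71.10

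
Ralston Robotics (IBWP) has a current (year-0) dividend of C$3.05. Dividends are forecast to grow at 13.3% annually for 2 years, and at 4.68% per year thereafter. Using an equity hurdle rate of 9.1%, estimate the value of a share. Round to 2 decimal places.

Two-stage DDM. Project D₁…D_2 at 0.133, terminal growth 0.0468, discount at r = 0.091.
D_1 = 3.4556
D_2 = 3.9153
Terminal value at t=2: TV = D_3/(r−g) = 4.0985/(0.091−0.0468) = 92.7259
P₀ = 3.4556/(1+0.091)^1 + 3.9153/(1+0.091)^2 + 92.7259/(1+0.091)^2 = 84.3593

C$84.36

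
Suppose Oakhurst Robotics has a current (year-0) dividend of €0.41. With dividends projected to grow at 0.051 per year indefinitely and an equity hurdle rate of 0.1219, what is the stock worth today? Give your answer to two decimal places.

€6.08

Gordon growth model: P₀ = D₁/(r − g). D₁ = 0.41 × (1 + 0.051) = 0.4309.
P₀ = 0.4309 / (0.1219 − 0.051) = 0.4309 / 0.0709 = 6.0777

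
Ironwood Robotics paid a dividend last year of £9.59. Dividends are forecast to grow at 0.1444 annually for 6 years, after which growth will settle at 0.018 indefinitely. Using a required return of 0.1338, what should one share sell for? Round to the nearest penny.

£148.60

Two-stage DDM. Project D₁…D_6 at 0.1444, terminal growth 0.018, discount at r = 0.1338.
D_1 = 10.9748
D_2 = 12.5596
D_3 = 14.3732
D_4 = 16.4486
D_5 = 18.8238
D_6 = 21.5420
Terminal value at t=6: TV = D_7/(r−g) = 21.9297/(0.1338−0.018) = 189.3760
P₀ = 10.9748/(1+0.1338)^1 + 12.5596/(1+0.1338)^2 + 14.3732/(1+0.1338)^3 + 16.4486/(1+0.1338)^4 + 18.8238/(1+0.1338)^5 + 21.5420/(1+0.1338)^6 + 189.3760/(1+0.1338)^6 = 148.5993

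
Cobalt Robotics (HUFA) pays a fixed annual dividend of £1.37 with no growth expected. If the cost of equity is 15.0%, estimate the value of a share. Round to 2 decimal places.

Zero-growth DDM (perpetuity): P₀ = D/r = 1.37 / 0.15 = 9.1333

£9.13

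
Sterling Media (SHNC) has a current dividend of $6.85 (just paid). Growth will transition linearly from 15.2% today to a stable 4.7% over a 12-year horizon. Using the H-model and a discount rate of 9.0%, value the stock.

$267.15

H-model: P₀ = D₀[(1+g_L) + H(g_S−g_L)]/(r−g_L), with H = 12/2 = 6.
P₀ = 6.85 × [(1+0.047) + 6×(0.152−0.047)] / (0.09−0.047)
   = 6.85 × 1.6770 / 0.043 = 267.1500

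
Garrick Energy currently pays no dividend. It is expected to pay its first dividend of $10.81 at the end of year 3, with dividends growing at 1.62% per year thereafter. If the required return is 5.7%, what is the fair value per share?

$237.15

Deferred-dividend DDM. At t=2 the remaining stream is a growing perpetuity with first payment D_3 = 10.81.
V_2 = D_3/(r−g) = 10.81/(0.057−0.0162) = 264.9510
P₀ = V_2/(1+r)^2 = 264.9510/(1+0.057)^2 = 237.1459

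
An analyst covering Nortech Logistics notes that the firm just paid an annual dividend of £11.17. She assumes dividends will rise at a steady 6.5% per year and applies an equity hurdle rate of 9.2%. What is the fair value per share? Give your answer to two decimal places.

Gordon growth model: P₀ = D₁/(r − g). D₁ = 11.17 × (1 + 0.065) = 11.8960.
P₀ = 11.8960 / (0.092 − 0.065) = 11.8960 / 0.027 = 440.5944

£440.59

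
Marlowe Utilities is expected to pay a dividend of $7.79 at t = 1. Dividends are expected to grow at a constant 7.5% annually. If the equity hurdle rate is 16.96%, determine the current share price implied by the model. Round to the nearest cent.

$82.35

Gordon growth model: P₀ = D₁/(r − g), with D₁ = 7.79 given directly.
P₀ = 7.7900 / (0.1696 − 0.075) = 7.7900 / 0.0946 = 82.3467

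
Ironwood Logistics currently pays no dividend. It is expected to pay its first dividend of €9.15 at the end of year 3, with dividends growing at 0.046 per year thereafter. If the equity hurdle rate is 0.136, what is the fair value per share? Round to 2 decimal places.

€78.78

Deferred-dividend DDM. At t=2 the remaining stream is a growing perpetuity with first payment D_3 = 9.15.
V_2 = D_3/(r−g) = 9.15/(0.136−0.046) = 101.6667
P₀ = V_2/(1+r)^2 = 101.6667/(1+0.136)^2 = 78.7811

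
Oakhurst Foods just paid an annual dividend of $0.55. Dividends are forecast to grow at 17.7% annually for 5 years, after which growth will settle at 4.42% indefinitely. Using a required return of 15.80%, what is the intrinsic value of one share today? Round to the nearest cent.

Two-stage DDM. Project D₁…D_5 at 0.177, terminal growth 0.0442, discount at r = 0.158.
D_1 = 0.6474
D_2 = 0.7619
D_3 = 0.8968
D_4 = 1.0555
D_5 = 1.2424
Terminal value at t=5: TV = D_6/(r−g) = 1.2973/(0.158−0.0442) = 11.3995
P₀ = 0.6474/(1+0.158)^1 + 0.7619/(1+0.158)^2 + 0.8968/(1+0.158)^3 + 1.0555/(1+0.158)^4 + 1.2424/(1+0.158)^5 + 11.3995/(1+0.158)^5 = 8.3629

$8.36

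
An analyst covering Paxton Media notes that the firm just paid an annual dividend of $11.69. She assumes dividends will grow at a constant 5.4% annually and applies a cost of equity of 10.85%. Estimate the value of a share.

Gordon growth model: P₀ = D₁/(r − g). D₁ = 11.69 × (1 + 0.054) = 12.3213.
P₀ = 12.3213 / (0.1085 − 0.054) = 12.3213 / 0.0545 = 226.0782

$226.08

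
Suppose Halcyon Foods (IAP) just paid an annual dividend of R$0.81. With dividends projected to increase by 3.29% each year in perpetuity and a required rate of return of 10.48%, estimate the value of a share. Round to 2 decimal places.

Gordon growth model: P₀ = D₁/(r − g). D₁ = 0.81 × (1 + 0.0329) = 0.8366.
P₀ = 0.8366 / (0.1048 − 0.0329) = 0.8366 / 0.0719 = 11.6363

R$11.64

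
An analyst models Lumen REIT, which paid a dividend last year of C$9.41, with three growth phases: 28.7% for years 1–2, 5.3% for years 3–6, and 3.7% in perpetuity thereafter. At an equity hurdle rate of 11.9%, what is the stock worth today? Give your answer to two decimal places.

Three-stage DDM. Project D₁…D_6; terminal Gordon value at t=6 with g = 0.037; discount at r = 0.119.
D_1 = 12.1107
D_2 = 15.5864
D_3 = 16.4125
D_4 = 17.2824
D_5 = 18.1983
D_6 = 19.1629
TV_6 = 19.8719/(0.119−0.037) = 242.3400
P₀ = Σ Dₜ/(1+r)ᵗ + TV_6/(1+r)^6 = 189.5763

C$189.58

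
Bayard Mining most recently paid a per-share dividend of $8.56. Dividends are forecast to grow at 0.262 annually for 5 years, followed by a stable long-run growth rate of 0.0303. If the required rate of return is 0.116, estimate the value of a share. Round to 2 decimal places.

Two-stage DDM. Project D₁…D_5 at 0.262, terminal growth 0.0303, discount at r = 0.116.
D_1 = 10.8027
D_2 = 13.6330
D_3 = 17.2049
D_4 = 21.7126
D_5 = 27.4013
Terminal value at t=5: TV = D_6/(r−g) = 28.2315/(0.116−0.0303) = 329.4226
P₀ = 10.8027/(1+0.116)^1 + 13.6330/(1+0.116)^2 + 17.2049/(1+0.116)^3 + 21.7126/(1+0.116)^4 + 27.4013/(1+0.116)^5 + 329.4226/(1+0.116)^5 = 253.1280

$253.13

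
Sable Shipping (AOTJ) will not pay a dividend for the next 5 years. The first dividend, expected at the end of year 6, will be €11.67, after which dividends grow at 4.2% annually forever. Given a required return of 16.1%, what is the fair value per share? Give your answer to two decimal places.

Deferred-dividend DDM. At t=5 the remaining stream is a growing perpetuity with first payment D_6 = 11.67.
V_5 = D_6/(r−g) = 11.67/(0.161−0.042) = 98.0672
P₀ = V_5/(1+r)^5 = 98.0672/(1+0.161)^5 = 46.4903

€46.49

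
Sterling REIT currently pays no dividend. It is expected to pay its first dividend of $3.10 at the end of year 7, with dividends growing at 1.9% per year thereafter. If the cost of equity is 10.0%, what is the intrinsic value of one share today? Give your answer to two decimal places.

Deferred-dividend DDM. At t=6 the remaining stream is a growing perpetuity with first payment D_7 = 3.10.
V_6 = D_7/(r−g) = 3.10/(0.1−0.019) = 38.2716
P₀ = V_6/(1+r)^6 = 38.2716/(1+0.1)^6 = 21.6033

$21.60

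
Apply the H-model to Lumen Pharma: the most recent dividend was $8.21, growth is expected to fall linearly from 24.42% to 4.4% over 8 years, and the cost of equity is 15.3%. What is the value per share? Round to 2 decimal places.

H-model: P₀ = D₀[(1+g_L) + H(g_S−g_L)]/(r−g_L), with H = 8/2 = 4.
P₀ = 8.21 × [(1+0.044) + 4×(0.2442−0.044)] / (0.153−0.044)
   = 8.21 × 1.8448 / 0.109 = 138.9524

$138.95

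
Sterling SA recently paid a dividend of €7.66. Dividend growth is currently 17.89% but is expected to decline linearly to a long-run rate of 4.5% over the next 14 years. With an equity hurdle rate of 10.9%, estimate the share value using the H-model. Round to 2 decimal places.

€237.26

H-model: P₀ = D₀[(1+g_L) + H(g_S−g_L)]/(r−g_L), with H = 14/2 = 7.
P₀ = 7.66 × [(1+0.045) + 7×(0.1789−0.045)] / (0.109−0.045)
   = 7.66 × 1.9823 / 0.064 = 237.2565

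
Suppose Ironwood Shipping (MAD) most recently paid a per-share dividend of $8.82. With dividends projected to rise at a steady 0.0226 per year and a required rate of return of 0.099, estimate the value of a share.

$118.05

Gordon growth model: P₀ = D₁/(r − g). D₁ = 8.82 × (1 + 0.0226) = 9.0193.
P₀ = 9.0193 / (0.099 − 0.0226) = 9.0193 / 0.0764 = 118.0541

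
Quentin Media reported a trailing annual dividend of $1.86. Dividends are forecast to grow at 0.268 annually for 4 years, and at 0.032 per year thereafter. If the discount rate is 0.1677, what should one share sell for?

Two-stage DDM. Project D₁…D_4 at 0.268, terminal growth 0.032, discount at r = 0.1677.
D_1 = 2.3585
D_2 = 2.9906
D_3 = 3.7920
D_4 = 4.8083
Terminal value at t=4: TV = D_5/(r−g) = 4.9621/(0.1677−0.032) = 36.5670
P₀ = 2.3585/(1+0.1677)^1 + 2.9906/(1+0.1677)^2 + 3.7920/(1+0.1677)^3 + 4.8083/(1+0.1677)^4 + 36.5670/(1+0.1677)^4 = 28.8491

$28.85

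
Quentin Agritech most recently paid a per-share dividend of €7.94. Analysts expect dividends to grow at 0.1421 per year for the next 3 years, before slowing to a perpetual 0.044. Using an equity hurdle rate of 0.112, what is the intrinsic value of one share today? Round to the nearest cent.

€157.20

Two-stage DDM. Project D₁…D_3 at 0.1421, terminal growth 0.044, discount at r = 0.112.
D_1 = 9.0683
D_2 = 10.3569
D_3 = 11.8286
Terminal value at t=3: TV = D_4/(r−g) = 12.3490/(0.112−0.044) = 181.6036
P₀ = 9.0683/(1+0.112)^1 + 10.3569/(1+0.112)^2 + 11.8286/(1+0.112)^3 + 181.6036/(1+0.112)^3 = 157.2048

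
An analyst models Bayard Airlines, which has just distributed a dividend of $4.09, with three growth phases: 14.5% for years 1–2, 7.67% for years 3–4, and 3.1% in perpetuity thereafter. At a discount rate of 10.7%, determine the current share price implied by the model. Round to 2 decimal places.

Three-stage DDM. Project D₁…D_4; terminal Gordon value at t=4 with g = 0.031; discount at r = 0.107.
D_1 = 4.6830
D_2 = 5.3621
D_3 = 5.7734
D_4 = 6.2162
TV_4 = 6.4089/(0.107−0.031) = 84.3274
P₀ = Σ Dₜ/(1+r)ᵗ + TV_4/(1+r)^4 = 73.1549

$73.15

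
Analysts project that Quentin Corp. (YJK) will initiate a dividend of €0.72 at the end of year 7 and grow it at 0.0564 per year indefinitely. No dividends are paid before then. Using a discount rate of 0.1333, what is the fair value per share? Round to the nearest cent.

Deferred-dividend DDM. At t=6 the remaining stream is a growing perpetuity with first payment D_7 = 0.72.
V_6 = D_7/(r−g) = 0.72/(0.1333−0.0564) = 9.3628
P₀ = V_6/(1+r)^6 = 9.3628/(1+0.1333)^6 = 4.4191

€4.42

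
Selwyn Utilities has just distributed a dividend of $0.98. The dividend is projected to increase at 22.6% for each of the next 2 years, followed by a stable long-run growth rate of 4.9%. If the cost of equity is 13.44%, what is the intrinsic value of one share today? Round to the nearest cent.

Two-stage DDM. Project D₁…D_2 at 0.226, terminal growth 0.049, discount at r = 0.1344.
D_1 = 1.2015
D_2 = 1.4730
Terminal value at t=2: TV = D_3/(r−g) = 1.5452/(0.1344−0.049) = 18.0936
P₀ = 1.2015/(1+0.1344)^1 + 1.4730/(1+0.1344)^2 + 18.0936/(1+0.1344)^2 = 16.2640

$16.26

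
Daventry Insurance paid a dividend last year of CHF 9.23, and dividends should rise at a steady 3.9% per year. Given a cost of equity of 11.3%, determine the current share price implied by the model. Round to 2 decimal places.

CHF 129.59

Gordon growth model: P₀ = D₁/(r − g). D₁ = 9.23 × (1 + 0.039) = 9.5900.
P₀ = 9.5900 / (0.113 − 0.039) = 9.5900 / 0.074 = 129.5942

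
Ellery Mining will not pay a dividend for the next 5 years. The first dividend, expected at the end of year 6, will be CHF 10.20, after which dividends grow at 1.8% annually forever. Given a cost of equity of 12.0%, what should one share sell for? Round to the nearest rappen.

Deferred-dividend DDM. At t=5 the remaining stream is a growing perpetuity with first payment D_6 = 10.20.
V_5 = D_6/(r−g) = 10.20/(0.12−0.018) = 100.0000
P₀ = V_5/(1+r)^5 = 100.0000/(1+0.12)^5 = 56.7427

CHF 56.74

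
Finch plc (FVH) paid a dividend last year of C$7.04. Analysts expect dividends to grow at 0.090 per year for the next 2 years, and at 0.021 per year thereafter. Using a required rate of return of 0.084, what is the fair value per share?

C$129.56

Two-stage DDM. Project D₁…D_2 at 0.09, terminal growth 0.021, discount at r = 0.084.
D_1 = 7.6736
D_2 = 8.3642
Terminal value at t=2: TV = D_3/(r−g) = 8.5399/(0.084−0.021) = 135.5535
P₀ = 7.6736/(1+0.084)^1 + 8.3642/(1+0.084)^2 + 135.5535/(1+0.084)^2 = 129.5563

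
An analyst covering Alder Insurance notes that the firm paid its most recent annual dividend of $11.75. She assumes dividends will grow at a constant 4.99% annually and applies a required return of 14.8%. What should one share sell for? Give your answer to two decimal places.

$125.75

Gordon growth model: P₀ = D₁/(r − g). D₁ = 11.75 × (1 + 0.0499) = 12.3363.
P₀ = 12.3363 / (0.148 − 0.0499) = 12.3363 / 0.0981 = 125.7525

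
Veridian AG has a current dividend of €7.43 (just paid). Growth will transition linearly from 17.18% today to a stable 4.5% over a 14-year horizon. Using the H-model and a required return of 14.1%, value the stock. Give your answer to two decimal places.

€149.58

H-model: P₀ = D₀[(1+g_L) + H(g_S−g_L)]/(r−g_L), with H = 14/2 = 7.
P₀ = 7.43 × [(1+0.045) + 7×(0.1718−0.045)] / (0.141−0.045)
   = 7.43 × 1.9326 / 0.096 = 149.5752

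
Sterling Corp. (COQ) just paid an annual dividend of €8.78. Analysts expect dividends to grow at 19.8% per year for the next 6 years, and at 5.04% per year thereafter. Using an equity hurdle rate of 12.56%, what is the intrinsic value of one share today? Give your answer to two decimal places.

€244.16

Two-stage DDM. Project D₁…D_6 at 0.198, terminal growth 0.0504, discount at r = 0.1256.
D_1 = 10.5184
D_2 = 12.6011
D_3 = 15.0961
D_4 = 18.0851
D_5 = 21.6660
D_6 = 25.9559
Terminal value at t=6: TV = D_7/(r−g) = 27.2640/(0.1256−0.0504) = 362.5537
P₀ = 10.5184/(1+0.1256)^1 + 12.6011/(1+0.1256)^2 + 15.0961/(1+0.1256)^3 + 18.0851/(1+0.1256)^4 + 21.6660/(1+0.1256)^5 + 25.9559/(1+0.1256)^6 + 362.5537/(1+0.1256)^6 = 244.1616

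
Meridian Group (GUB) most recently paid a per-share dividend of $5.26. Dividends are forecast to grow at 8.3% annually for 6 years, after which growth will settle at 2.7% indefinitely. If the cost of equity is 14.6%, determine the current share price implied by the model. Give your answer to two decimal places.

Two-stage DDM. Project D₁…D_6 at 0.083, terminal growth 0.027, discount at r = 0.146.
D_1 = 5.6966
D_2 = 6.1694
D_3 = 6.6815
D_4 = 7.2360
D_5 = 7.8366
D_6 = 8.4870
Terminal value at t=6: TV = D_7/(r−g) = 8.7162/(0.146−0.027) = 73.2453
P₀ = 5.6966/(1+0.146)^1 + 6.1694/(1+0.146)^2 + 6.6815/(1+0.146)^3 + 7.2360/(1+0.146)^4 + 7.8366/(1+0.146)^5 + 8.4870/(1+0.146)^6 + 73.2453/(1+0.146)^6 = 58.3493

$58.35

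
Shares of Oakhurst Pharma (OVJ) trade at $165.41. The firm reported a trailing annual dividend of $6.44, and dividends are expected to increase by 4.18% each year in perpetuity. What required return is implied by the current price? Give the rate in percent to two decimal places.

8.24%

Rearranging the constant-growth DDM: r = D₁/P₀ + g.
D₁ = 6.44 × (1 + 0.0418) = 6.7092.
r = 6.7092 / 165.41 + 0.0418 = 0.04056 + 0.0418 = 0.08236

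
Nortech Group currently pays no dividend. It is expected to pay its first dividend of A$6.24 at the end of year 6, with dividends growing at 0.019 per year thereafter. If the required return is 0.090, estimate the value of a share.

Deferred-dividend DDM. At t=5 the remaining stream is a growing perpetuity with first payment D_6 = 6.24.
V_5 = D_6/(r−g) = 6.24/(0.09−0.019) = 87.8873
P₀ = V_5/(1+r)^5 = 87.8873/(1+0.09)^5 = 57.1207

A$57.12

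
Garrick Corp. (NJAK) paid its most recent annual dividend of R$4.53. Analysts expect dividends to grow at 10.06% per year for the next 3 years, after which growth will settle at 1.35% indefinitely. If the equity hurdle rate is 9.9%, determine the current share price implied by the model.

R$67.56

Two-stage DDM. Project D₁…D_3 at 0.1006, terminal growth 0.0135, discount at r = 0.099.
D_1 = 4.9857
D_2 = 5.4873
D_3 = 6.0393
Terminal value at t=3: TV = D_4/(r−g) = 6.1208/(0.099−0.0135) = 71.5887
P₀ = 4.9857/(1+0.099)^1 + 5.4873/(1+0.099)^2 + 6.0393/(1+0.099)^3 + 71.5887/(1+0.099)^3 = 67.5622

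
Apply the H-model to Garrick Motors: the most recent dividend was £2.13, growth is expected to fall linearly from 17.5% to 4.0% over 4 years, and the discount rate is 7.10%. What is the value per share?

£90.01

H-model: P₀ = D₀[(1+g_L) + H(g_S−g_L)]/(r−g_L), with H = 4/2 = 2.
P₀ = 2.13 × [(1+0.04) + 2×(0.175−0.04)] / (0.071−0.04)
   = 2.13 × 1.3100 / 0.031 = 90.0097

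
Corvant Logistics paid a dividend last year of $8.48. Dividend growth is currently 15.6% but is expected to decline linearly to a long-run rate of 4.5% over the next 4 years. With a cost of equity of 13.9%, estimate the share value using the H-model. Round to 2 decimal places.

$114.30

H-model: P₀ = D₀[(1+g_L) + H(g_S−g_L)]/(r−g_L), with H = 4/2 = 2.
P₀ = 8.48 × [(1+0.045) + 2×(0.156−0.045)] / (0.139−0.045)
   = 8.48 × 1.2670 / 0.094 = 114.2996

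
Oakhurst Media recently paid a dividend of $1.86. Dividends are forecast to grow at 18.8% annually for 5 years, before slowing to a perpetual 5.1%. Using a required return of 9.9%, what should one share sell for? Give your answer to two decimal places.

Two-stage DDM. Project D₁…D_5 at 0.188, terminal growth 0.051, discount at r = 0.099.
D_1 = 2.2097
D_2 = 2.6251
D_3 = 3.1186
D_4 = 3.7049
D_5 = 4.4014
Terminal value at t=5: TV = D_6/(r−g) = 4.6259/(0.099−0.051) = 96.3733
P₀ = 2.2097/(1+0.099)^1 + 2.6251/(1+0.099)^2 + 3.1186/(1+0.099)^3 + 3.7049/(1+0.099)^4 + 4.4014/(1+0.099)^5 + 96.3733/(1+0.099)^5 = 71.9317

$71.93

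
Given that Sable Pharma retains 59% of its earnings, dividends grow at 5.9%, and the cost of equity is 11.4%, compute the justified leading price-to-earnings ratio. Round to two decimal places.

7.45

Payout ratio b = 1 − 0.59 = 0.41.
Justified leading P/E = b/(r−g) = 0.41/(0.114−0.059) = 7.4545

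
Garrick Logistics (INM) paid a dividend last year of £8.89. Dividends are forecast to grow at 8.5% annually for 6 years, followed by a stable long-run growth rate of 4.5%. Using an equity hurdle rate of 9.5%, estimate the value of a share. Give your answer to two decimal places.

£227.51

Two-stage DDM. Project D₁…D_6 at 0.085, terminal growth 0.045, discount at r = 0.095.
D_1 = 9.6456
D_2 = 10.4655
D_3 = 11.3551
D_4 = 12.3203
D_5 = 13.3675
D_6 = 14.5037
Terminal value at t=6: TV = D_7/(r−g) = 15.1564/(0.095−0.045) = 303.1283
P₀ = 9.6456/(1+0.095)^1 + 10.4655/(1+0.095)^2 + 11.3551/(1+0.095)^3 + 12.3203/(1+0.095)^4 + 13.3675/(1+0.095)^5 + 14.5037/(1+0.095)^6 + 303.1283/(1+0.095)^6 = 227.5105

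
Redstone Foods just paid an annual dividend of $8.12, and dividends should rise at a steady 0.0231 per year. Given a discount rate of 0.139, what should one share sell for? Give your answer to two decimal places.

Gordon growth model: P₀ = D₁/(r − g). D₁ = 8.12 × (1 + 0.0231) = 8.3076.
P₀ = 8.3076 / (0.139 − 0.0231) = 8.3076 / 0.1159 = 71.6788

$71.68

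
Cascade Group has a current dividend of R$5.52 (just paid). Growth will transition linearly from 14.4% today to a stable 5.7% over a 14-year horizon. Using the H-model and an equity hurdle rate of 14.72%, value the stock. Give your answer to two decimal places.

H-model: P₀ = D₀[(1+g_L) + H(g_S−g_L)]/(r−g_L), with H = 14/2 = 7.
P₀ = 5.52 × [(1+0.057) + 7×(0.144−0.057)] / (0.1472−0.057)
   = 5.52 × 1.6660 / 0.0902 = 101.9548

R$101.95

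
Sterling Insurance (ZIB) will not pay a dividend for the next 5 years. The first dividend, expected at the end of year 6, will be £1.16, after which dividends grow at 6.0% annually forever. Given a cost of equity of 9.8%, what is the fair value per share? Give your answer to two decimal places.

Deferred-dividend DDM. At t=5 the remaining stream is a growing perpetuity with first payment D_6 = 1.16.
V_5 = D_6/(r−g) = 1.16/(0.098−0.06) = 30.5263
P₀ = V_5/(1+r)^5 = 30.5263/(1+0.098)^5 = 19.1277

£19.13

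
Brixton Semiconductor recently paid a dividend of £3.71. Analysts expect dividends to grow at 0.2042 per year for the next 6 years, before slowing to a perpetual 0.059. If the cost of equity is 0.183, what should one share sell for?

£58.95

Two-stage DDM. Project D₁…D_6 at 0.2042, terminal growth 0.059, discount at r = 0.183.
D_1 = 4.4676
D_2 = 5.3799
D_3 = 6.4784
D_4 = 7.8013
D_5 = 9.3944
D_6 = 11.3127
Terminal value at t=6: TV = D_7/(r−g) = 11.9801/(0.183−0.059) = 96.6140
P₀ = 4.4676/(1+0.183)^1 + 5.3799/(1+0.183)^2 + 6.4784/(1+0.183)^3 + 7.8013/(1+0.183)^4 + 9.3944/(1+0.183)^5 + 11.3127/(1+0.183)^6 + 96.6140/(1+0.183)^6 = 58.9464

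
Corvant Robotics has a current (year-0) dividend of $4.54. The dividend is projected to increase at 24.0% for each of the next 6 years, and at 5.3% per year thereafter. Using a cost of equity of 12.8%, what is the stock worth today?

$150.92

Two-stage DDM. Project D₁…D_6 at 0.24, terminal growth 0.053, discount at r = 0.128.
D_1 = 5.6296
D_2 = 6.9807
D_3 = 8.6561
D_4 = 10.7335
D_5 = 13.3096
D_6 = 16.5039
Terminal value at t=6: TV = D_7/(r−g) = 17.3786/(0.128−0.053) = 231.7144
P₀ = 5.6296/(1+0.128)^1 + 6.9807/(1+0.128)^2 + 8.6561/(1+0.128)^3 + 10.7335/(1+0.128)^4 + 13.3096/(1+0.128)^5 + 16.5039/(1+0.128)^6 + 231.7144/(1+0.128)^6 = 150.9240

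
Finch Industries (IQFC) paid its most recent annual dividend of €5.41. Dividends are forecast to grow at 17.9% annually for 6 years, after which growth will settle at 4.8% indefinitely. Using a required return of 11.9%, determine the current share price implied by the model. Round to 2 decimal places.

€148.37

Two-stage DDM. Project D₁…D_6 at 0.179, terminal growth 0.048, discount at r = 0.119.
D_1 = 6.3784
D_2 = 7.5201
D_3 = 8.8662
D_4 = 10.4533
D_5 = 12.3244
D_6 = 14.5305
Terminal value at t=6: TV = D_7/(r−g) = 15.2279/(0.119−0.048) = 214.4781
P₀ = 6.3784/(1+0.119)^1 + 7.5201/(1+0.119)^2 + 8.8662/(1+0.119)^3 + 10.4533/(1+0.119)^4 + 12.3244/(1+0.119)^5 + 14.5305/(1+0.119)^6 + 214.4781/(1+0.119)^6 = 148.3715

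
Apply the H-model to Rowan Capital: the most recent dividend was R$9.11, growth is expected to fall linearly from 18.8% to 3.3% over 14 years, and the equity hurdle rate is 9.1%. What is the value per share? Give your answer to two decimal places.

R$332.67

H-model: P₀ = D₀[(1+g_L) + H(g_S−g_L)]/(r−g_L), with H = 14/2 = 7.
P₀ = 9.11 × [(1+0.033) + 7×(0.188−0.033)] / (0.091−0.033)
   = 9.11 × 2.1180 / 0.058 = 332.6721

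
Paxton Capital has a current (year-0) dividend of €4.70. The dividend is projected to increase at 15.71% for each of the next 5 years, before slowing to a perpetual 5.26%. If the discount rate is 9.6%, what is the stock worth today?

Two-stage DDM. Project D₁…D_5 at 0.1571, terminal growth 0.0526, discount at r = 0.096.
D_1 = 5.4384
D_2 = 6.2927
D_3 = 7.2813
D_4 = 8.4252
D_5 = 9.7488
Terminal value at t=5: TV = D_6/(r−g) = 10.2616/(0.096−0.0526) = 236.4427
P₀ = 5.4384/(1+0.096)^1 + 6.2927/(1+0.096)^2 + 7.2813/(1+0.096)^3 + 8.4252/(1+0.096)^4 + 9.7488/(1+0.096)^5 + 236.4427/(1+0.096)^5 = 177.2459

€177.25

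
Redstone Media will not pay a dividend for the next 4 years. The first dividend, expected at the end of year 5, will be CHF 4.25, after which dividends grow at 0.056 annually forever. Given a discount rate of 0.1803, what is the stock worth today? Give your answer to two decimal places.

Deferred-dividend DDM. At t=4 the remaining stream is a growing perpetuity with first payment D_5 = 4.25.
V_4 = D_5/(r−g) = 4.25/(0.1803−0.056) = 34.1915
P₀ = V_4/(1+r)^4 = 34.1915/(1+0.1803)^4 = 17.6177

CHF 17.62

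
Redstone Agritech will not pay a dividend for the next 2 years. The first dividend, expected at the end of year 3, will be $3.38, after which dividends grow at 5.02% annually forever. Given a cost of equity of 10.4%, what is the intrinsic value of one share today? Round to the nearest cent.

$51.55

Deferred-dividend DDM. At t=2 the remaining stream is a growing perpetuity with first payment D_3 = 3.38.
V_2 = D_3/(r−g) = 3.38/(0.104−0.0502) = 62.8253
P₀ = V_2/(1+r)^2 = 62.8253/(1+0.104)^2 = 51.5462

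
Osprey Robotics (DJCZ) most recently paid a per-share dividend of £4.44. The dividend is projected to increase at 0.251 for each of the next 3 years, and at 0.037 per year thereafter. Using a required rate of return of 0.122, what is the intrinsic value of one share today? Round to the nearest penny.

Two-stage DDM. Project D₁…D_3 at 0.251, terminal growth 0.037, discount at r = 0.122.
D_1 = 5.5544
D_2 = 6.9486
D_3 = 8.6927
Terminal value at t=3: TV = D_4/(r−g) = 9.0143/(0.122−0.037) = 106.0510
P₀ = 5.5544/(1+0.122)^1 + 6.9486/(1+0.122)^2 + 8.6927/(1+0.122)^3 + 106.0510/(1+0.122)^3 = 91.7065

£91.71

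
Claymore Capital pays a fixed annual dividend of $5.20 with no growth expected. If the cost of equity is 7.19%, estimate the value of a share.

Zero-growth DDM (perpetuity): P₀ = D/r = 5.20 / 0.0719 = 72.3227

$72.32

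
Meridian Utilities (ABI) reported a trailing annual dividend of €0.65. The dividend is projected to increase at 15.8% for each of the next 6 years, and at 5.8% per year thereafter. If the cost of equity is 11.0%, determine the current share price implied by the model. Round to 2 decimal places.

Two-stage DDM. Project D₁…D_6 at 0.158, terminal growth 0.058, discount at r = 0.11.
D_1 = 0.7527
D_2 = 0.8716
D_3 = 1.0093
D_4 = 1.1688
D_5 = 1.3535
D_6 = 1.5673
Terminal value at t=6: TV = D_7/(r−g) = 1.6583/(0.11−0.058) = 31.8895
P₀ = 0.7527/(1+0.11)^1 + 0.8716/(1+0.11)^2 + 1.0093/(1+0.11)^3 + 1.1688/(1+0.11)^4 + 1.3535/(1+0.11)^5 + 1.5673/(1+0.11)^6 + 31.8895/(1+0.11)^6 = 21.5841

€21.58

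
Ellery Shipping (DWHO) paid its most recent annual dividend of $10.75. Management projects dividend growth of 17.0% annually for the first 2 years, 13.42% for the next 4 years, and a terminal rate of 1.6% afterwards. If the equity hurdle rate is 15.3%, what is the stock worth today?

$141.35

Three-stage DDM. Project D₁…D_6; terminal Gordon value at t=6 with g = 0.016; discount at r = 0.153.
D_1 = 12.5775
D_2 = 14.7157
D_3 = 16.6905
D_4 = 18.9304
D_5 = 21.4708
D_6 = 24.3522
TV_6 = 24.7419/(0.153−0.016) = 180.5976
P₀ = Σ Dₜ/(1+r)ᵗ + TV_6/(1+r)^6 = 141.3458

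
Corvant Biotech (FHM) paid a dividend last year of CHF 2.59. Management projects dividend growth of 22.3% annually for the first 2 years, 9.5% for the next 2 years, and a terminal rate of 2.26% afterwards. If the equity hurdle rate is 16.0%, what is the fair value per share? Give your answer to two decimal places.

CHF 29.99

Three-stage DDM. Project D₁…D_4; terminal Gordon value at t=4 with g = 0.0226; discount at r = 0.16.
D_1 = 3.1676
D_2 = 3.8739
D_3 = 4.2420
D_4 = 4.6449
TV_4 = 4.7499/(0.16−0.0226) = 34.5700
P₀ = Σ Dₜ/(1+r)ᵗ + TV_4/(1+r)^4 = 29.9854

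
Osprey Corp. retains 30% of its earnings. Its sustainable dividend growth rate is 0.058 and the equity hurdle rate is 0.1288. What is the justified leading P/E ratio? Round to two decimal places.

Payout ratio b = 1 − 0.30 = 0.70.
Justified leading P/E = b/(r−g) = 0.70/(0.1288−0.058) = 9.8870

9.89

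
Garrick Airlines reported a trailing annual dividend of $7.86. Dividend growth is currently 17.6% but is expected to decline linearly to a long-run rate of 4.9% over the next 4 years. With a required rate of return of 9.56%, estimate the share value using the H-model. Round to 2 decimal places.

$219.78

H-model: P₀ = D₀[(1+g_L) + H(g_S−g_L)]/(r−g_L), with H = 4/2 = 2.
P₀ = 7.86 × [(1+0.049) + 2×(0.176−0.049)] / (0.0956−0.049)
   = 7.86 × 1.3030 / 0.0466 = 219.7764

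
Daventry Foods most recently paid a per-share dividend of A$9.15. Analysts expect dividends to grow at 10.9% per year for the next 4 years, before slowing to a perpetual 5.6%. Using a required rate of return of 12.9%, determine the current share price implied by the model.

A$158.24

Two-stage DDM. Project D₁…D_4 at 0.109, terminal growth 0.056, discount at r = 0.129.
D_1 = 10.1473
D_2 = 11.2534
D_3 = 12.4800
D_4 = 13.8404
Terminal value at t=4: TV = D_5/(r−g) = 14.6154/(0.129−0.056) = 200.2112
P₀ = 10.1473/(1+0.129)^1 + 11.2534/(1+0.129)^2 + 12.4800/(1+0.129)^3 + 13.8404/(1+0.129)^4 + 200.2112/(1+0.129)^4 = 158.2365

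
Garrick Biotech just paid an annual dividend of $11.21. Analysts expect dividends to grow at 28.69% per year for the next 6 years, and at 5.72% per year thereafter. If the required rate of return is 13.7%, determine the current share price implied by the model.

Two-stage DDM. Project D₁…D_6 at 0.2869, terminal growth 0.0572, discount at r = 0.137.
D_1 = 14.4261
D_2 = 18.5650
D_3 = 23.8913
D_4 = 30.7457
D_5 = 39.5667
D_6 = 50.9184
Terminal value at t=6: TV = D_7/(r−g) = 53.8309/(0.137−0.0572) = 674.5726
P₀ = 14.4261/(1+0.137)^1 + 18.5650/(1+0.137)^2 + 23.8913/(1+0.137)^3 + 30.7457/(1+0.137)^4 + 39.5667/(1+0.137)^5 + 50.9184/(1+0.137)^6 + 674.5726/(1+0.137)^6 = 418.3127

$418.31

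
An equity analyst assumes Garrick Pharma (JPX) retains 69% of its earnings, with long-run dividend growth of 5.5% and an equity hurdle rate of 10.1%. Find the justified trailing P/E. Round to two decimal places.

7.11

Payout ratio b = 1 − 0.69 = 0.31.
Justified trailing P/E = b(1+g)/(r−g) = 0.31×(1+0.055)/(0.101−0.055) = 7.1098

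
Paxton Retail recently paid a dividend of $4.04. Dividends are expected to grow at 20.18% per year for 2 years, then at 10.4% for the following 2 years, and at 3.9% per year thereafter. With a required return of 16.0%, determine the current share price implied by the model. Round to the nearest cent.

Three-stage DDM. Project D₁…D_4; terminal Gordon value at t=4 with g = 0.039; discount at r = 0.16.
D_1 = 4.8553
D_2 = 5.8351
D_3 = 6.4419
D_4 = 7.1119
TV_4 = 7.3892/(0.16−0.039) = 61.0681
P₀ = Σ Dₜ/(1+r)ᵗ + TV_4/(1+r)^4 = 50.3042

$50.30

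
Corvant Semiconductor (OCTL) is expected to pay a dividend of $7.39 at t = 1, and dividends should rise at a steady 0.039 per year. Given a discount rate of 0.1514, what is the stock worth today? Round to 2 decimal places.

Gordon growth model: P₀ = D₁/(r − g), with D₁ = 7.39 given directly.
P₀ = 7.3900 / (0.1514 − 0.039) = 7.3900 / 0.1124 = 65.7473

$65.75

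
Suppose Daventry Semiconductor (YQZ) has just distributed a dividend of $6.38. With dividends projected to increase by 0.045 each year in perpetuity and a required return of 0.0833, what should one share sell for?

$174.08

Gordon growth model: P₀ = D₁/(r − g). D₁ = 6.38 × (1 + 0.045) = 6.6671.
P₀ = 6.6671 / (0.0833 − 0.045) = 6.6671 / 0.0383 = 174.0757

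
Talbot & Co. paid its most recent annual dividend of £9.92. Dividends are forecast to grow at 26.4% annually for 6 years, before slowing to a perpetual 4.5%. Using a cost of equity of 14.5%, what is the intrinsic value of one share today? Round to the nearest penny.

£272.96

Two-stage DDM. Project D₁…D_6 at 0.264, terminal growth 0.045, discount at r = 0.145.
D_1 = 12.5389
D_2 = 15.8491
D_3 = 20.0333
D_4 = 25.3221
D_5 = 32.0072
D_6 = 40.4570
Terminal value at t=6: TV = D_7/(r−g) = 42.2776/(0.145−0.045) = 422.7761
P₀ = 12.5389/(1+0.145)^1 + 15.8491/(1+0.145)^2 + 20.0333/(1+0.145)^3 + 25.3221/(1+0.145)^4 + 32.0072/(1+0.145)^5 + 40.4570/(1+0.145)^6 + 422.7761/(1+0.145)^6 = 272.9552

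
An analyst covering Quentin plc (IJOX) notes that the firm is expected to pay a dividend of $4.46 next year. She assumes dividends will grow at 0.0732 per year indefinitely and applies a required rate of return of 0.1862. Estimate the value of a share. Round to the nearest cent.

Gordon growth model: P₀ = D₁/(r − g), with D₁ = 4.46 given directly.
P₀ = 4.4600 / (0.1862 − 0.0732) = 4.4600 / 0.113 = 39.4690

$39.47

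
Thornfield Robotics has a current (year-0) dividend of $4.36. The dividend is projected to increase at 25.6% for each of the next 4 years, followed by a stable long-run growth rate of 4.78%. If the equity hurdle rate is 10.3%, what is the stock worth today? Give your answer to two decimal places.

Two-stage DDM. Project D₁…D_4 at 0.256, terminal growth 0.0478, discount at r = 0.103.
D_1 = 5.4762
D_2 = 6.8781
D_3 = 8.6388
D_4 = 10.8504
Terminal value at t=4: TV = D_5/(r−g) = 11.3690/(0.103−0.0478) = 205.9607
P₀ = 5.4762/(1+0.103)^1 + 6.8781/(1+0.103)^2 + 8.6388/(1+0.103)^3 + 10.8504/(1+0.103)^4 + 205.9607/(1+0.103)^4 = 163.5363

$163.54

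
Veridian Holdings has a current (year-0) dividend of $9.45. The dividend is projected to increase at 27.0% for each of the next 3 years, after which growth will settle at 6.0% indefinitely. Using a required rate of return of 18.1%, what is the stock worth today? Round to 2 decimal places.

$135.79

Two-stage DDM. Project D₁…D_3 at 0.27, terminal growth 0.06, discount at r = 0.181.
D_1 = 12.0015
D_2 = 15.2419
D_3 = 19.3572
Terminal value at t=3: TV = D_4/(r−g) = 20.5187/(0.181−0.06) = 169.5756
P₀ = 12.0015/(1+0.181)^1 + 15.2419/(1+0.181)^2 + 19.3572/(1+0.181)^3 + 169.5756/(1+0.181)^3 = 135.7886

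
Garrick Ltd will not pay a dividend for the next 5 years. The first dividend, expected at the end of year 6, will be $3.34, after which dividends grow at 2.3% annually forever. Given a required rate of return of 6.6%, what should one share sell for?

$56.43

Deferred-dividend DDM. At t=5 the remaining stream is a growing perpetuity with first payment D_6 = 3.34.
V_5 = D_6/(r−g) = 3.34/(0.066−0.023) = 77.6744
P₀ = V_5/(1+r)^5 = 77.6744/(1+0.066)^5 = 56.4277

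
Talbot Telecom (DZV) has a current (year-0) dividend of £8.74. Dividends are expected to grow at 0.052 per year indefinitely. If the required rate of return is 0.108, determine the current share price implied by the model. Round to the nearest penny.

Gordon growth model: P₀ = D₁/(r − g). D₁ = 8.74 × (1 + 0.052) = 9.1945.
P₀ = 9.1945 / (0.108 − 0.052) = 9.1945 / 0.056 = 164.1871

£164.19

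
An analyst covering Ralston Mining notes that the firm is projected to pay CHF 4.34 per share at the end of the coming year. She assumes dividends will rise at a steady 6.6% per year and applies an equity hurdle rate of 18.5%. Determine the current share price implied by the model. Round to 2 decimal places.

CHF 36.47

Gordon growth model: P₀ = D₁/(r − g), with D₁ = 4.34 given directly.
P₀ = 4.3400 / (0.185 − 0.066) = 4.3400 / 0.119 = 36.4706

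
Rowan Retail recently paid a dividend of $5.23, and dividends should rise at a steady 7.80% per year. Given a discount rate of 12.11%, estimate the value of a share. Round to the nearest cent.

Gordon growth model: P₀ = D₁/(r − g). D₁ = 5.23 × (1 + 0.078) = 5.6379.
P₀ = 5.6379 / (0.1211 − 0.078) = 5.6379 / 0.0431 = 130.8107

$130.81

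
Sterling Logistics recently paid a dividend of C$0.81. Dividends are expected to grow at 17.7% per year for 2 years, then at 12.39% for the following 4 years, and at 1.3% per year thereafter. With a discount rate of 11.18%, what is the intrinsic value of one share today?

C$15.22

Three-stage DDM. Project D₁…D_6; terminal Gordon value at t=6 with g = 0.013; discount at r = 0.1118.
D_1 = 0.9534
D_2 = 1.1221
D_3 = 1.2611
D_4 = 1.4174
D_5 = 1.5930
D_6 = 1.7904
TV_6 = 1.8137/(0.1118−0.013) = 18.3570
P₀ = Σ Dₜ/(1+r)ᵗ + TV_6/(1+r)^6 = 15.2158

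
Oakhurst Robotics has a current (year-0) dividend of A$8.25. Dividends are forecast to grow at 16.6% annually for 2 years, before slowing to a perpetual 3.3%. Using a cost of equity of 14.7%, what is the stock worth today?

Two-stage DDM. Project D₁…D_2 at 0.166, terminal growth 0.033, discount at r = 0.147.
D_1 = 9.6195
D_2 = 11.2163
Terminal value at t=2: TV = D_3/(r−g) = 11.5865/(0.147−0.033) = 101.6358
P₀ = 9.6195/(1+0.147)^1 + 11.2163/(1+0.147)^2 + 101.6358/(1+0.147)^2 = 94.1660

A$94.17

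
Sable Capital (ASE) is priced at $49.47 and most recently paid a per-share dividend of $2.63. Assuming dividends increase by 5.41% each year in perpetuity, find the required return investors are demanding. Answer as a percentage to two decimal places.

11.01%

Rearranging the constant-growth DDM: r = D₁/P₀ + g.
D₁ = 2.63 × (1 + 0.0541) = 2.7723.
r = 2.7723 / 49.47 + 0.0541 = 0.05604 + 0.0541 = 0.11014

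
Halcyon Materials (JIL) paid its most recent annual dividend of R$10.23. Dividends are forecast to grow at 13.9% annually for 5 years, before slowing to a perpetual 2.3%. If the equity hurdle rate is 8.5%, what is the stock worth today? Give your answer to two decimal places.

Two-stage DDM. Project D₁…D_5 at 0.139, terminal growth 0.023, discount at r = 0.085.
D_1 = 11.6520
D_2 = 13.2716
D_3 = 15.1163
D_4 = 17.2175
D_5 = 19.6108
Terminal value at t=5: TV = D_6/(r−g) = 20.0618/(0.085−0.023) = 323.5774
P₀ = 11.6520/(1+0.085)^1 + 13.2716/(1+0.085)^2 + 15.1163/(1+0.085)^3 + 17.2175/(1+0.085)^4 + 19.6108/(1+0.085)^5 + 323.5774/(1+0.085)^5 = 274.5069

R$274.51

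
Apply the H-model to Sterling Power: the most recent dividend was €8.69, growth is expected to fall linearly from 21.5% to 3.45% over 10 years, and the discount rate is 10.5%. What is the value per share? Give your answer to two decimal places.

€238.76

H-model: P₀ = D₀[(1+g_L) + H(g_S−g_L)]/(r−g_L), with H = 10/2 = 5.
P₀ = 8.69 × [(1+0.0345) + 5×(0.215−0.0345)] / (0.105−0.0345)
   = 8.69 × 1.9370 / 0.0705 = 238.7593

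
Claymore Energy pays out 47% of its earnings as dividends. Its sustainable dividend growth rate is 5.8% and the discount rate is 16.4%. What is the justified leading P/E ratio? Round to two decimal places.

Justified leading P/E = b/(r−g) = 0.47/(0.164−0.058) = 4.4340

4.43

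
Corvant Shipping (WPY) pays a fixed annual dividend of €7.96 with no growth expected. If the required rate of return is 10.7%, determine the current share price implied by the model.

€74.39

Zero-growth DDM (perpetuity): P₀ = D/r = 7.96 / 0.107 = 74.3925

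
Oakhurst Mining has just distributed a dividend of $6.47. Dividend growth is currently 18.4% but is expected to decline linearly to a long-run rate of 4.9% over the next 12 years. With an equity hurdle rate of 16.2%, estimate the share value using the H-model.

$106.44

H-model: P₀ = D₀[(1+g_L) + H(g_S−g_L)]/(r−g_L), with H = 12/2 = 6.
P₀ = 6.47 × [(1+0.049) + 6×(0.184−0.049)] / (0.162−0.049)
   = 6.47 × 1.8590 / 0.113 = 106.4401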